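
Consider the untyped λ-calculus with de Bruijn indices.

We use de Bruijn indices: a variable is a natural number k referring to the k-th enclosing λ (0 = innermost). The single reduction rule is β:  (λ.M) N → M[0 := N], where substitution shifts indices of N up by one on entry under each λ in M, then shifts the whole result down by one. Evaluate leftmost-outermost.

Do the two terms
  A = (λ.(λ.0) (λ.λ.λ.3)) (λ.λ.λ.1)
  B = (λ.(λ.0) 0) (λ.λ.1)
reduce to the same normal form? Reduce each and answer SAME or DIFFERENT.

Answer: DIFFERENT — A ⇓ λ.λ.λ.λ.λ.λ.1, B ⇓ λ.λ.1

Derivation:
Term A:
  start: (λ.(λ.0) (λ.λ.λ.3)) (λ.λ.λ.1)
  →1  (λ.0) (λ.λ.λ.λ.λ.λ.1)
  →2  λ.λ.λ.λ.λ.λ.1

Term B:
  start: (λ.(λ.0) 0) (λ.λ.1)
  →1  (λ.0) (λ.λ.1)
  →2  λ.λ.1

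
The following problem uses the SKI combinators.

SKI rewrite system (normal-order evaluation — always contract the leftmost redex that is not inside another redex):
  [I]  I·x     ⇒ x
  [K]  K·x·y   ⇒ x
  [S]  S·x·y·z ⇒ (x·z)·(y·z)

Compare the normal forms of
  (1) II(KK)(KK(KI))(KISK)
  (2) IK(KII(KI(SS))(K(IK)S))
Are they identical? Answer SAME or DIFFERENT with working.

Answer: SAME — A ⇓ KK, B ⇓ KK

Derivation:
Term A:
  start: II(KK)(KK(KI))(KISK)
  →1  I(KK)(KK(KI))(KISK)
  →2  KK(KK(KI))(KISK)
  →3  K(KISK)
  →4  K(IK)
  →5  KK

Term B:
  start: IK(KII(KI(SS))(K(IK)S))
  →1  K(KII(KI(SS))(K(IK)S))
  →2  K(I(KI(SS))(K(IK)S))
  →3  K(KI(SS)(K(IK)S))
  →4  K(I(K(IK)S))
  →5  K(K(IK)S)
  →6  K(IK)
  →7  KK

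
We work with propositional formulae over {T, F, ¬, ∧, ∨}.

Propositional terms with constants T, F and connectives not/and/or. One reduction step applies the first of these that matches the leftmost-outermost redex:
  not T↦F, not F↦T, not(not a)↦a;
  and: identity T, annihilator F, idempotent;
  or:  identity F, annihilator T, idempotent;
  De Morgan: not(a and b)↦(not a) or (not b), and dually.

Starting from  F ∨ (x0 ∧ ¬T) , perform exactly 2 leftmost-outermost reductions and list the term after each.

  start: F ∨ (x0 ∧ ¬T)
  [1] x0 ∧ ¬T
  [2] x0 ∧ F

Answer: after 2 steps: x0 ∧ F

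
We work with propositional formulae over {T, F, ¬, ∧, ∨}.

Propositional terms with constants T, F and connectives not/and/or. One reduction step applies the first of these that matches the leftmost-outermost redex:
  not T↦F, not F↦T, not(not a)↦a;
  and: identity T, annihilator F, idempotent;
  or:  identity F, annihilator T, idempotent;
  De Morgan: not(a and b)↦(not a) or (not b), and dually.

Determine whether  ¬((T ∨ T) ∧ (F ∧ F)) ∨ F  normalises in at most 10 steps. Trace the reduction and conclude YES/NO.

Answer: YES — reaches normal form T in 9 ≤ 10 steps

Derivation:
  start: ¬((T ∨ T) ∧ (F ∧ F)) ∨ F
  [1] ¬((T ∨ T) ∧ (F ∧ F))
  [2] ¬(T ∨ T) ∨ ¬(F ∧ F)
  [3] (¬T ∧ ¬T) ∨ ¬(F ∧ F)
  [4] ¬T ∨ ¬(F ∧ F)
  [5] F ∨ ¬(F ∧ F)
  [6] ¬(F ∧ F)
  [7] ¬F ∨ ¬F
  [8] ¬F
  [9] T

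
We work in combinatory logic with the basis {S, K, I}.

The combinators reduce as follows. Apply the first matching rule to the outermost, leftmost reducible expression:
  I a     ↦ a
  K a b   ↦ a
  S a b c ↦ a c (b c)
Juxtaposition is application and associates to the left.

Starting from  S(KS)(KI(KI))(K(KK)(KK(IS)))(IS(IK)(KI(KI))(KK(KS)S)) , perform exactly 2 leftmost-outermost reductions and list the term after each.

Answer: after 2 steps: S(KI(KI)(K(KK)(KK(IS))))(IS(IK)(KI(KI))(KK(KS)S))

Reduction:
  start: S(KS)(KI(KI))(K(KK)(KK(IS)))(IS(IK)(KI(KI))(KK(KS)S))
  step 1: KS(K(KK)(KK(IS)))(KI(KI)(K(KK)(KK(IS))))(IS(IK)(KI(KI))(KK(KS)S))
  step 2: S(KI(KI)(K(KK)(KK(IS))))(IS(IK)(KI(KI))(KK(KS)S))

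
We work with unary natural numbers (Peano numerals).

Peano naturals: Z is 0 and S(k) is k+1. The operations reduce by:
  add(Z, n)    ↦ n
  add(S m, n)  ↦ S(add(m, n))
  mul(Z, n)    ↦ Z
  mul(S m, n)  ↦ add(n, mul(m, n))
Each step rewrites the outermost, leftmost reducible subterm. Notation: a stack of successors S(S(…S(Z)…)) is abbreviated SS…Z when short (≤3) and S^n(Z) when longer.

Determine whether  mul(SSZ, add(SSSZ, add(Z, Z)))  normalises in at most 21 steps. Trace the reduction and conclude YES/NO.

Answer: YES — reaches normal form S^6(Z) in 21 ≤ 21 steps

Reduction:
  start: mul(SSZ, add(SSSZ, add(Z, Z)))
  →1  add(add(SSSZ, add(Z, Z)), mul(SZ, add(SSSZ, add(Z, Z))))
  →2  add(S(add(SSZ, add(Z, Z))), mul(SZ, add(SSSZ, add(Z, Z))))
  →3  S(add(add(SSZ, add(Z, Z)), mul(SZ, add(SSSZ, add(Z, Z)))))
  →4  S(add(S(add(SZ, add(Z, Z))), mul(SZ, add(SSSZ, add(Z, Z)))))
  →5  S(S(add(add(SZ, add(Z, Z)), mul(SZ, add(SSSZ, add(Z, Z))))))
  →6  S(S(add(S(add(Z, add(Z, Z))), mul(SZ, add(SSSZ, add(Z, Z))))))
  →7  S(S(S(add(add(Z, add(Z, Z)), mul(SZ, add(SSSZ, add(Z, Z)))))))
  →8  S(S(S(add(add(Z, Z), mul(SZ, add(SSSZ, add(Z, Z)))))))
  →9  S(S(S(add(Z, mul(SZ, add(SSSZ, add(Z, Z)))))))
  →10  S(S(S(mul(SZ, add(SSSZ, add(Z, Z))))))
  →11  S(S(S(add(add(SSSZ, add(Z, Z)), mul(Z, add(SSSZ, add(Z, Z)))))))
  →12  S(S(S(add(S(add(SSZ, add(Z, Z))), mul(Z, add(SSSZ, add(Z, Z)))))))
  →13  S(S(S(S(add(add(SSZ, add(Z, Z)), mul(Z, add(SSSZ, add(Z, Z))))))))
  →14  S(S(S(S(add(S(add(SZ, add(Z, Z))), mul(Z, add(SSSZ, add(Z, Z))))))))
  →15  S(S(S(S(S(add(add(SZ, add(Z, Z)), mul(Z, add(SSSZ, add(Z, Z)))))))))
  →16  S(S(S(S(S(add(S(add(Z, add(Z, Z))), mul(Z, add(SSSZ, add(Z, Z)))))))))
  →17  S(S(S(S(S(S(add(add(Z, add(Z, Z)), mul(Z, add(SSSZ, add(Z, Z))))))))))
  →18  S(S(S(S(S(S(add(add(Z, Z), mul(Z, add(SSSZ, add(Z, Z))))))))))
  →19  S(S(S(S(S(S(add(Z, mul(Z, add(SSSZ, add(Z, Z))))))))))
  →20  S(S(S(S(S(S(mul(Z, add(SSSZ, add(Z, Z)))))))))
  →21  S^6(Z)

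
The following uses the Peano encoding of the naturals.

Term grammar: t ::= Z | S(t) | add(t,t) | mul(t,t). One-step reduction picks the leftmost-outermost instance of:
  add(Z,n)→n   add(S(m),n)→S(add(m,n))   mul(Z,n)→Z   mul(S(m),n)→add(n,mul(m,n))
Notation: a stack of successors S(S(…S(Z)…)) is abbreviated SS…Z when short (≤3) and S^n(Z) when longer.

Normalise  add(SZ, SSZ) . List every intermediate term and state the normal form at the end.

  start: add(SZ, SSZ)
  →1  S(add(Z, SSZ))
  →2  SSSZ

Answer: normal form = SSSZ  (in 2 steps)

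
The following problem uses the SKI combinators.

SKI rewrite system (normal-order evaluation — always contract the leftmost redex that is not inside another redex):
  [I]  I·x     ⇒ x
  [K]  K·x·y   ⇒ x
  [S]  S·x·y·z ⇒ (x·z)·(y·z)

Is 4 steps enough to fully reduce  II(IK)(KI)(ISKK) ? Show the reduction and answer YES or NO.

Answer: YES — reaches normal form KI in 4 ≤ 4 steps

Reduction:
  start: II(IK)(KI)(ISKK)
  →1  I(IK)(KI)(ISKK)
  →2  IK(KI)(ISKK)
  →3  K(KI)(ISKK)
  →4  KI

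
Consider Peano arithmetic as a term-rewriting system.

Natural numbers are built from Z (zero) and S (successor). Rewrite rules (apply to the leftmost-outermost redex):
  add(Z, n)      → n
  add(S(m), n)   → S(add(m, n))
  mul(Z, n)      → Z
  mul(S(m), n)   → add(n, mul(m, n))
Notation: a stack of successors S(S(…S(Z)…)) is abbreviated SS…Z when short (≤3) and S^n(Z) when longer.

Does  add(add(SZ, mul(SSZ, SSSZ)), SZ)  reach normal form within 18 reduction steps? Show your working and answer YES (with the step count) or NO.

  start: add(add(SZ, mul(SSZ, SSSZ)), SZ)
  →1  add(S(add(Z, mul(SSZ, SSSZ))), SZ)
  →2  S(add(add(Z, mul(SSZ, SSSZ)), SZ))
  →3  S(add(mul(SSZ, SSSZ), SZ))
  →4  S(add(add(SSSZ, mul(SZ, SSSZ)), SZ))
  →5  S(add(S(add(SSZ, mul(SZ, SSSZ))), SZ))
  →6  S(S(add(add(SSZ, mul(SZ, SSSZ)), SZ)))
  →7  S(S(add(S(add(SZ, mul(SZ, SSSZ))), SZ)))
  →8  S(S(S(add(add(SZ, mul(SZ, SSSZ)), SZ))))
  →9  S(S(S(add(S(add(Z, mul(SZ, SSSZ))), SZ))))
  →10  S(S(S(S(add(add(Z, mul(SZ, SSSZ)), SZ)))))
  →11  S(S(S(S(add(mul(SZ, SSSZ), SZ)))))
  →12  S(S(S(S(add(add(SSSZ, mul(Z, SSSZ)), SZ)))))
  →13  S(S(S(S(add(S(add(SSZ, mul(Z, SSSZ))), SZ)))))
  →14  S(S(S(S(S(add(add(SSZ, mul(Z, SSSZ)), SZ))))))
  →15  S(S(S(S(S(add(S(add(SZ, mul(Z, SSSZ))), SZ))))))
  →16  S(S(S(S(S(S(add(add(SZ, mul(Z, SSSZ)), SZ)))))))
  →17  S(S(S(S(S(S(add(S(add(Z, mul(Z, SSSZ))), SZ)))))))
  →18  S(S(S(S(S(S(S(add(add(Z, mul(Z, SSSZ)), SZ))))))))

Answer: NO — after 18 steps the term is S(S(S(S(S(S(S(add(add(Z, mul(Z, SSSZ)), SZ)))))))), not yet normal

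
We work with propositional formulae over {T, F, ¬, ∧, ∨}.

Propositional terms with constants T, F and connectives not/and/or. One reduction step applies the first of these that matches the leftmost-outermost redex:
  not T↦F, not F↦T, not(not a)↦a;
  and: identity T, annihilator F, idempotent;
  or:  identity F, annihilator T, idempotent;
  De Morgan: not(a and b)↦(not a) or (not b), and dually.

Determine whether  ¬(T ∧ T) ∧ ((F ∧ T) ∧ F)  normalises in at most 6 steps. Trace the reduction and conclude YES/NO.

  start: ¬(T ∧ T) ∧ ((F ∧ T) ∧ F)
  step 1: (¬T ∨ ¬T) ∧ ((F ∧ T) ∧ F)
  step 2: ¬T ∧ ((F ∧ T) ∧ F)
  step 3: F ∧ ((F ∧ T) ∧ F)
  step 4: F

Answer: YES — reaches normal form F in 4 ≤ 6 steps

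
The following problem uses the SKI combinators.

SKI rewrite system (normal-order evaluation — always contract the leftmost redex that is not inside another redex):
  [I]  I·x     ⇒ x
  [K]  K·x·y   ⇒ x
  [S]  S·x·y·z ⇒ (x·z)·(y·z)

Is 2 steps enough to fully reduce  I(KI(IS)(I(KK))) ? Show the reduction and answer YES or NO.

  start: I(KI(IS)(I(KK)))
  step 1: KI(IS)(I(KK))
  step 2: I(I(KK))

Answer: NO — after 2 steps the term is I(I(KK)), not yet normal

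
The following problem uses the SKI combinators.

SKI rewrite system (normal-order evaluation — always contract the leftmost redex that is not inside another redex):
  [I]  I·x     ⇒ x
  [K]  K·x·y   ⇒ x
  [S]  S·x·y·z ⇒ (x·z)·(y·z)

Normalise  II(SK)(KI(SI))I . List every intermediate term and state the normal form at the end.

Answer: normal form = I  (in 4 steps)

Working:
  start: II(SK)(KI(SI))I
  [1] I(SK)(KI(SI))I
  [2] SK(KI(SI))I
  [3] KI(KI(SI)I)
  [4] I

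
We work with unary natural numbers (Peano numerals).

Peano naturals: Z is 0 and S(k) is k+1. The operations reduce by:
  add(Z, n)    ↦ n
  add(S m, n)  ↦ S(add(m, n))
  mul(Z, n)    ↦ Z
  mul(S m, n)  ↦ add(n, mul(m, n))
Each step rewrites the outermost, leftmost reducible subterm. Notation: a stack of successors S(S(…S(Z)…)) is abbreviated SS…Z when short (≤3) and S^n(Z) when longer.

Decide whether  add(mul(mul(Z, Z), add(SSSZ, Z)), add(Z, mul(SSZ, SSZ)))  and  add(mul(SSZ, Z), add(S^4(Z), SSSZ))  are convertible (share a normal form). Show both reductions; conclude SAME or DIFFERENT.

Term A:
  start: add(mul(mul(Z, Z), add(SSSZ, Z)), add(Z, mul(SSZ, SSZ)))
  [1] add(mul(Z, add(SSSZ, Z)), add(Z, mul(SSZ, SSZ)))
  [2] add(Z, add(Z, mul(SSZ, SSZ)))
  [3] add(Z, mul(SSZ, SSZ))
  [4] mul(SSZ, SSZ)
  [5] add(SSZ, mul(SZ, SSZ))
  [6] S(add(SZ, mul(SZ, SSZ)))
  [7] S(S(add(Z, mul(SZ, SSZ))))
  [8] S(S(mul(SZ, SSZ)))
  [9] S(S(add(SSZ, mul(Z, SSZ))))
  [10] S(S(S(add(SZ, mul(Z, SSZ)))))
  [11] S(S(S(S(add(Z, mul(Z, SSZ))))))
  [12] S(S(S(S(mul(Z, SSZ)))))
  [13] S^4(Z)

Term B:
  start: add(mul(SSZ, Z), add(S^4(Z), SSSZ))
  [1] add(add(Z, mul(SZ, Z)), add(S^4(Z), SSSZ))
  [2] add(mul(SZ, Z), add(S^4(Z), SSSZ))
  [3] add(add(Z, mul(Z, Z)), add(S^4(Z), SSSZ))
  [4] add(mul(Z, Z), add(S^4(Z), SSSZ))
  [5] add(Z, add(S^4(Z), SSSZ))
  [6] add(S^4(Z), SSSZ)
  [7] S(add(SSSZ, SSSZ))
  [8] S(S(add(SSZ, SSSZ)))
  [9] S(S(S(add(SZ, SSSZ))))
  [10] S(S(S(S(add(Z, SSSZ)))))
  [11] S^7(Z)

Answer: DIFFERENT — A ⇓ S^4(Z), B ⇓ S^7(Z)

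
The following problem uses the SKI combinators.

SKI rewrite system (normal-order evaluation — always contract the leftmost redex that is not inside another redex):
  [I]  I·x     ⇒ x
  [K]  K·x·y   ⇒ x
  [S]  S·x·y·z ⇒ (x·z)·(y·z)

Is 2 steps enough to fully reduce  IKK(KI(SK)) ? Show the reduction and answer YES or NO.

  start: IKK(KI(SK))
  →1  KK(KI(SK))
  →2  K

Answer: YES — reaches normal form K in 2 ≤ 2 steps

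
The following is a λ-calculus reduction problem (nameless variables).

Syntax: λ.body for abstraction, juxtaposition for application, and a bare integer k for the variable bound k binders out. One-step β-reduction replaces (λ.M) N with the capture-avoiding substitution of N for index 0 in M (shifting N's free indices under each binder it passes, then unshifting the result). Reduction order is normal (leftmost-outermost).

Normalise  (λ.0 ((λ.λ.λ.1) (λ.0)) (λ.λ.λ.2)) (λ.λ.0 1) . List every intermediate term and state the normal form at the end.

Answer: normal form = λ.λ.λ.λ.1  (in 5 steps)

Working:
  start: (λ.0 ((λ.λ.λ.1) (λ.0)) (λ.λ.λ.2)) (λ.λ.0 1)
  →1  (λ.λ.0 1) ((λ.λ.λ.1) (λ.0)) (λ.λ.λ.2)
  →2  (λ.0 ((λ.λ.λ.1) (λ.0))) (λ.λ.λ.2)
  →3  (λ.λ.λ.2) ((λ.λ.λ.1) (λ.0))
  →4  λ.λ.(λ.λ.λ.1) (λ.0)
  →5  λ.λ.λ.λ.1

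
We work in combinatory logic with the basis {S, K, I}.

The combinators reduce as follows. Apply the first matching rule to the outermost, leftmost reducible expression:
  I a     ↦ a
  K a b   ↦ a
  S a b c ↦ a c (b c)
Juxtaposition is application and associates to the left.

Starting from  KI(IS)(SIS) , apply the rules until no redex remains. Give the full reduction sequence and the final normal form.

Answer: normal form = SIS  (in 2 steps)

Working:
  start: KI(IS)(SIS)
  [1] I(SIS)
  [2] SIS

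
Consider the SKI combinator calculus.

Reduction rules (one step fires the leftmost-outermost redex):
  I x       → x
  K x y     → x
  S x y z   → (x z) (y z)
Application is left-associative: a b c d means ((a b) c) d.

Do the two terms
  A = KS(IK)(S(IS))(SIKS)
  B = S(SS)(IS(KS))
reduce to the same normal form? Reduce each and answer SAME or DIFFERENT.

Answer: SAME — A ⇓ S(SS)(S(KS)), B ⇓ S(SS)(S(KS))

Working:
Term A:
  start: KS(IK)(S(IS))(SIKS)
  [1] S(S(IS))(SIKS)
  [2] S(SS)(SIKS)
  [3] S(SS)(IS(KS))
  [4] S(SS)(S(KS))

Term B:
  start: S(SS)(IS(KS))
  [1] S(SS)(S(KS))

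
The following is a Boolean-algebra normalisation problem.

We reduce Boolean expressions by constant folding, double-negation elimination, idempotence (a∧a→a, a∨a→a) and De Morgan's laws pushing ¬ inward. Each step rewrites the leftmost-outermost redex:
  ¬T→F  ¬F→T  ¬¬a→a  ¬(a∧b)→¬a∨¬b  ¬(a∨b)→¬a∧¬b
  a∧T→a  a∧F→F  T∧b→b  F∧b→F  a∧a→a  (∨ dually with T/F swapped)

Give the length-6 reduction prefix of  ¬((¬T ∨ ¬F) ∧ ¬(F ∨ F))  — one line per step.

Answer: after 6 steps: ¬¬(F ∨ F)

Derivation:
  start: ¬((¬T ∨ ¬F) ∧ ¬(F ∨ F))
  [1] ¬(¬T ∨ ¬F) ∨ ¬¬(F ∨ F)
  [2] (¬¬T ∧ ¬¬F) ∨ ¬¬(F ∨ F)
  [3] (T ∧ ¬¬F) ∨ ¬¬(F ∨ F)
  [4] ¬¬F ∨ ¬¬(F ∨ F)
  [5] F ∨ ¬¬(F ∨ F)
  [6] ¬¬(F ∨ F)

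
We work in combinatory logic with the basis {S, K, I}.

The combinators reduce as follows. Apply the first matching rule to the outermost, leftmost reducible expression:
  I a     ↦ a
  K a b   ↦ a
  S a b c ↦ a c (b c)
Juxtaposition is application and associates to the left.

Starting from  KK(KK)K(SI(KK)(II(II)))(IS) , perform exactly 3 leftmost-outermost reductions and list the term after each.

Answer: after 3 steps: KS

Reduction:
  start: KK(KK)K(SI(KK)(II(II)))(IS)
  [1] KK(SI(KK)(II(II)))(IS)
  [2] K(IS)
  [3] KS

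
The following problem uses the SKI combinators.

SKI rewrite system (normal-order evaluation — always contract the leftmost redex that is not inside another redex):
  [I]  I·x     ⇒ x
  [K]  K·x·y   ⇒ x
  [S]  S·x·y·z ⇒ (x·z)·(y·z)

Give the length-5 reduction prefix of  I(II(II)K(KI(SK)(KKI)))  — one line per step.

Answer: after 5 steps: K(KI(SK)(KKI))

Working:
  start: I(II(II)K(KI(SK)(KKI)))
  step 1: II(II)K(KI(SK)(KKI))
  step 2: I(II)K(KI(SK)(KKI))
  step 3: IIK(KI(SK)(KKI))
  step 4: IK(KI(SK)(KKI))
  step 5: K(KI(SK)(KKI))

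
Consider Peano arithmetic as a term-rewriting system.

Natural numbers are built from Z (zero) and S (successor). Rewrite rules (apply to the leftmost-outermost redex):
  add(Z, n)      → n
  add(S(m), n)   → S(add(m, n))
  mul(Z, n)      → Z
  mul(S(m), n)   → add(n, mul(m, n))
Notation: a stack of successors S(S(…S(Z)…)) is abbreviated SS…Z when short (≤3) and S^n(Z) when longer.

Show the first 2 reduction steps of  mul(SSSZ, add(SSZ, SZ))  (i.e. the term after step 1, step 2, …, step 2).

Answer: after 2 steps: add(S(add(SZ, SZ)), mul(SSZ, add(SSZ, SZ)))

Reduction:
  start: mul(SSSZ, add(SSZ, SZ))
  step 1: add(add(SSZ, SZ), mul(SSZ, add(SSZ, SZ)))
  step 2: add(S(add(SZ, SZ)), mul(SSZ, add(SSZ, SZ)))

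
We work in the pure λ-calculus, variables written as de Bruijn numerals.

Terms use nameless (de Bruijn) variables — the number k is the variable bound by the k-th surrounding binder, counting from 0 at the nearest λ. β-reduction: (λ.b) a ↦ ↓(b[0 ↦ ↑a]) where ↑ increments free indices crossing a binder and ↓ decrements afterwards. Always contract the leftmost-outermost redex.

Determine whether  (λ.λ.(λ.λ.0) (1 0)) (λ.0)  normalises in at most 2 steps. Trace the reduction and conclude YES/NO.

  start: (λ.λ.(λ.λ.0) (1 0)) (λ.0)
  →1  λ.(λ.λ.0) ((λ.0) 0)
  →2  λ.λ.0

Answer: YES — reaches normal form λ.λ.0 in 2 ≤ 2 steps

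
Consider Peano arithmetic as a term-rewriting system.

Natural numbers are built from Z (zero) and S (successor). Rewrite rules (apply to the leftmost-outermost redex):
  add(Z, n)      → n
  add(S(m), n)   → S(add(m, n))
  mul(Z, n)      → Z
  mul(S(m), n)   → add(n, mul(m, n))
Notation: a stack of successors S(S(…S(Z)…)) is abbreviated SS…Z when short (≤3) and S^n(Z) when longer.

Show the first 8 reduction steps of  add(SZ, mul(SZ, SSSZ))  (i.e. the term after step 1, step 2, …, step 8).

Answer: after 8 steps: S^4(Z)

Derivation:
  start: add(SZ, mul(SZ, SSSZ))
  step 1: S(add(Z, mul(SZ, SSSZ)))
  step 2: S(mul(SZ, SSSZ))
  step 3: S(add(SSSZ, mul(Z, SSSZ)))
  step 4: S(S(add(SSZ, mul(Z, SSSZ))))
  step 5: S(S(S(add(SZ, mul(Z, SSSZ)))))
  step 6: S(S(S(S(add(Z, mul(Z, SSSZ))))))
  step 7: S(S(S(S(mul(Z, SSSZ)))))
  step 8: S^4(Z)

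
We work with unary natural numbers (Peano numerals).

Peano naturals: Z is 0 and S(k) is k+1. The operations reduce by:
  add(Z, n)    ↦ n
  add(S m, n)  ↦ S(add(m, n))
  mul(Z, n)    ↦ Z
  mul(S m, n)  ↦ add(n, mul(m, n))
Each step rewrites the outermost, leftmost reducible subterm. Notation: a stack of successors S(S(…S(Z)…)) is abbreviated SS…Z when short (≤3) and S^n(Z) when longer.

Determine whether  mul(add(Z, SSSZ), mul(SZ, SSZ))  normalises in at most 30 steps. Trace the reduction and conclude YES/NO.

  start: mul(add(Z, SSSZ), mul(SZ, SSZ))
  →1  mul(SSSZ, mul(SZ, SSZ))
  →2  add(mul(SZ, SSZ), mul(SSZ, mul(SZ, SSZ)))
  →3  add(add(SSZ, mul(Z, SSZ)), mul(SSZ, mul(SZ, SSZ)))
  →4  add(S(add(SZ, mul(Z, SSZ))), mul(SSZ, mul(SZ, SSZ)))
  →5  S(add(add(SZ, mul(Z, SSZ)), mul(SSZ, mul(SZ, SSZ))))
  →6  S(add(S(add(Z, mul(Z, SSZ))), mul(SSZ, mul(SZ, SSZ))))
  →7  S(S(add(add(Z, mul(Z, SSZ)), mul(SSZ, mul(SZ, SSZ)))))
  →8  S(S(add(mul(Z, SSZ), mul(SSZ, mul(SZ, SSZ)))))
  →9  S(S(add(Z, mul(SSZ, mul(SZ, SSZ)))))
  →10  S(S(mul(SSZ, mul(SZ, SSZ))))
  →11  S(S(add(mul(SZ, SSZ), mul(SZ, mul(SZ, SSZ)))))
  →12  S(S(add(add(SSZ, mul(Z, SSZ)), mul(SZ, mul(SZ, SSZ)))))
  →13  S(S(add(S(add(SZ, mul(Z, SSZ))), mul(SZ, mul(SZ, SSZ)))))
  →14  S(S(S(add(add(SZ, mul(Z, SSZ)), mul(SZ, mul(SZ, SSZ))))))
  →15  S(S(S(add(S(add(Z, mul(Z, SSZ))), mul(SZ, mul(SZ, SSZ))))))
  →16  S(S(S(S(add(add(Z, mul(Z, SSZ)), mul(SZ, mul(SZ, SSZ)))))))
  →17  S(S(S(S(add(mul(Z, SSZ), mul(SZ, mul(SZ, SSZ)))))))
  →18  S(S(S(S(add(Z, mul(SZ, mul(SZ, SSZ)))))))
  →19  S(S(S(S(mul(SZ, mul(SZ, SSZ))))))
  →20  S(S(S(S(add(mul(SZ, SSZ), mul(Z, mul(SZ, SSZ)))))))
  →21  S(S(S(S(add(add(SSZ, mul(Z, SSZ)), mul(Z, mul(SZ, SSZ)))))))
  →22  S(S(S(S(add(S(add(SZ, mul(Z, SSZ))), mul(Z, mul(SZ, SSZ)))))))
  →23  S(S(S(S(S(add(add(SZ, mul(Z, SSZ)), mul(Z, mul(SZ, SSZ))))))))
  →24  S(S(S(S(S(add(S(add(Z, mul(Z, SSZ))), mul(Z, mul(SZ, SSZ))))))))
  →25  S(S(S(S(S(S(add(add(Z, mul(Z, SSZ)), mul(Z, mul(SZ, SSZ)))))))))
  →26  S(S(S(S(S(S(add(mul(Z, SSZ), mul(Z, mul(SZ, SSZ)))))))))
  →27  S(S(S(S(S(S(add(Z, mul(Z, mul(SZ, SSZ)))))))))
  →28  S(S(S(S(S(S(mul(Z, mul(SZ, SSZ))))))))
  →29  S^6(Z)

Answer: YES — reaches normal form S^6(Z) in 29 ≤ 30 steps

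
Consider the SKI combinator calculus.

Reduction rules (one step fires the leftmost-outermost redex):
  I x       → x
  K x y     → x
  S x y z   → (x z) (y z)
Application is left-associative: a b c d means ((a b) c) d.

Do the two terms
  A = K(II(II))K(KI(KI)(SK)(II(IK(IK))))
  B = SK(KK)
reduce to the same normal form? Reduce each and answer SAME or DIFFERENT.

Term A:
  start: K(II(II))K(KI(KI)(SK)(II(IK(IK))))
  →1  II(II)(KI(KI)(SK)(II(IK(IK))))
  →2  I(II)(KI(KI)(SK)(II(IK(IK))))
  →3  II(KI(KI)(SK)(II(IK(IK))))
  →4  I(KI(KI)(SK)(II(IK(IK))))
  →5  KI(KI)(SK)(II(IK(IK)))
  →6  I(SK)(II(IK(IK)))
  →7  SK(II(IK(IK)))
  →8  SK(I(IK(IK)))
  →9  SK(IK(IK))
  →10  SK(K(IK))
  →11  SK(KK)

Term B:
  start: SK(KK)

Answer: SAME — A ⇓ SK(KK), B ⇓ SK(KK)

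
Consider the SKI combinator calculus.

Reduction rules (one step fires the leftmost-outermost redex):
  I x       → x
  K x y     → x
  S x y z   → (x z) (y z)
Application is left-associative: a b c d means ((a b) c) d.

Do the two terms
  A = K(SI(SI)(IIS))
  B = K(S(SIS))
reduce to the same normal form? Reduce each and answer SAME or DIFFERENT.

Term A:
  start: K(SI(SI)(IIS))
  step 1: K(I(IIS)(SI(IIS)))
  step 2: K(IIS(SI(IIS)))
  step 3: K(IS(SI(IIS)))
  step 4: K(S(SI(IIS)))
  step 5: K(S(SI(IS)))
  step 6: K(S(SIS))

Term B:
  start: K(S(SIS))

Answer: SAME — A ⇓ K(S(SIS)), B ⇓ K(S(SIS))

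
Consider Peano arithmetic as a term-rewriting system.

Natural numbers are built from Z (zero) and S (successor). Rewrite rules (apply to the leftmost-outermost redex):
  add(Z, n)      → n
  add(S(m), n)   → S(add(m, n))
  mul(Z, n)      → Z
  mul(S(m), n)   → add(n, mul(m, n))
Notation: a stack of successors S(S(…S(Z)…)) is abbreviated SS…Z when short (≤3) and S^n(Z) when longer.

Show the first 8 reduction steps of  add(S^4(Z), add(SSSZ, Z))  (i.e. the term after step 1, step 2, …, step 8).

Answer: after 8 steps: S(S(S(S(S(S(S(add(Z, Z))))))))

Reduction:
  start: add(S^4(Z), add(SSSZ, Z))
  →1  S(add(SSSZ, add(SSSZ, Z)))
  →2  S(S(add(SSZ, add(SSSZ, Z))))
  →3  S(S(S(add(SZ, add(SSSZ, Z)))))
  →4  S(S(S(S(add(Z, add(SSSZ, Z))))))
  →5  S(S(S(S(add(SSSZ, Z)))))
  →6  S(S(S(S(S(add(SSZ, Z))))))
  →7  S(S(S(S(S(S(add(SZ, Z)))))))
  →8  S(S(S(S(S(S(S(add(Z, Z))))))))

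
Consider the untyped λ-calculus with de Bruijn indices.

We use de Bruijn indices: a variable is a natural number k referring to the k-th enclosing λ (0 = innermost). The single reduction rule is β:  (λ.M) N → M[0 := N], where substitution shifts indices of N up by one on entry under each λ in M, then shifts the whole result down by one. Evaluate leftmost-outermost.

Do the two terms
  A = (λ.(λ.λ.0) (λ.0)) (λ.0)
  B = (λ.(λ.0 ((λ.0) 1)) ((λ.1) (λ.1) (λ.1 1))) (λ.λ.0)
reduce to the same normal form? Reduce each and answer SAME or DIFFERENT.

Answer: DIFFERENT — A ⇓ λ.0, B ⇓ λ.λ.0

Derivation:
Term A:
  start: (λ.(λ.λ.0) (λ.0)) (λ.0)
  →1  (λ.λ.0) (λ.0)
  →2  λ.0

Term B:
  start: (λ.(λ.0 ((λ.0) 1)) ((λ.1) (λ.1) (λ.1 1))) (λ.λ.0)
  →1  (λ.0 ((λ.0) (λ.λ.0))) ((λ.λ.λ.0) (λ.λ.λ.0) (λ.(λ.λ.0) (λ.λ.0)))
  →2  (λ.λ.λ.0) (λ.λ.λ.0) (λ.(λ.λ.0) (λ.λ.0)) ((λ.0) (λ.λ.0))
  →3  (λ.λ.0) (λ.(λ.λ.0) (λ.λ.0)) ((λ.0) (λ.λ.0))
  →4  (λ.0) ((λ.0) (λ.λ.0))
  →5  (λ.0) (λ.λ.0)
  →6  λ.λ.0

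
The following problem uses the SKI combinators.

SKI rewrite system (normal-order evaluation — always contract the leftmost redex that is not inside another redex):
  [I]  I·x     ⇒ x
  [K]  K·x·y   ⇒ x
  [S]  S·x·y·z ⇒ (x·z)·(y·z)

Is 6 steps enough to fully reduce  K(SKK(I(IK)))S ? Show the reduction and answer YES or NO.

  start: K(SKK(I(IK)))S
  →1  SKK(I(IK))
  →2  K(I(IK))(K(I(IK)))
  →3  I(IK)
  →4  IK
  →5  K

Answer: YES — reaches normal form K in 5 ≤ 6 steps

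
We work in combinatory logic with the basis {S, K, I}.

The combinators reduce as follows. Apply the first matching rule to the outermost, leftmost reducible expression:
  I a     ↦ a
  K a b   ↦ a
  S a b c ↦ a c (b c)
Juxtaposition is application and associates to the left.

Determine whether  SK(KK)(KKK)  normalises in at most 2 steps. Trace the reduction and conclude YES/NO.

Answer: NO — after 2 steps the term is KKK, not yet normal

Reduction:
  start: SK(KK)(KKK)
  →1  K(KKK)(KK(KKK))
  →2  KKK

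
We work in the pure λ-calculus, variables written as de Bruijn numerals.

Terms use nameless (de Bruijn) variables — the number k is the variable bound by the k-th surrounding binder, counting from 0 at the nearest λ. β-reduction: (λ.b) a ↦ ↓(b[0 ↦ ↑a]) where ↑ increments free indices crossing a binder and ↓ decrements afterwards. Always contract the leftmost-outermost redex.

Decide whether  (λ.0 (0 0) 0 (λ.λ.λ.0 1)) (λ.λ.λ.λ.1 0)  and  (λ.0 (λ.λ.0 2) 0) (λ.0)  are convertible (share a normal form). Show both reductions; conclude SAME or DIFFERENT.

Answer: DIFFERENT — A ⇓ λ.λ.λ.0 1, B ⇓ λ.0 (λ.0)

Working:
Term A:
  start: (λ.0 (0 0) 0 (λ.λ.λ.0 1)) (λ.λ.λ.λ.1 0)
  →1  (λ.λ.λ.λ.1 0) ((λ.λ.λ.λ.1 0) (λ.λ.λ.λ.1 0)) (λ.λ.λ.λ.1 0) (λ.λ.λ.0 1)
  →2  (λ.λ.λ.1 0) (λ.λ.λ.λ.1 0) (λ.λ.λ.0 1)
  →3  (λ.λ.1 0) (λ.λ.λ.0 1)
  →4  λ.(λ.λ.λ.0 1) 0
  →5  λ.λ.λ.0 1

Term B:
  start: (λ.0 (λ.λ.0 2) 0) (λ.0)
  →1  (λ.0) (λ.λ.0 (λ.0)) (λ.0)
  →2  (λ.λ.0 (λ.0)) (λ.0)
  →3  λ.0 (λ.0)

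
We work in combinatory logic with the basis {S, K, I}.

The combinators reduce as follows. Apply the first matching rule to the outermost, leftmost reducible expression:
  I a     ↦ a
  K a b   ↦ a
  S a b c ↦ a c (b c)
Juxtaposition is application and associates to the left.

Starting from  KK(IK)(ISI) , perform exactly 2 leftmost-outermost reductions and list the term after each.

Answer: after 2 steps: K(SI)

Working:
  start: KK(IK)(ISI)
  [1] K(ISI)
  [2] K(SI)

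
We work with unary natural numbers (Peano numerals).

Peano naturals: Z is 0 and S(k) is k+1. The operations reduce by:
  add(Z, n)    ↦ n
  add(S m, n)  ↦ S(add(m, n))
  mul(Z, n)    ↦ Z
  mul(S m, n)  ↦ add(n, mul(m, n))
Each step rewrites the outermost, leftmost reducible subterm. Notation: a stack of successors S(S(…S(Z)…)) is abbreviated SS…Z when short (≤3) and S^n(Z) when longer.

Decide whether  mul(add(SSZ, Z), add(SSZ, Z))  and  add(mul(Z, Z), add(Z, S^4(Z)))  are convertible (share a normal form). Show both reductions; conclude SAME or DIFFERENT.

Term A:
  start: mul(add(SSZ, Z), add(SSZ, Z))
  →1  mul(S(add(SZ, Z)), add(SSZ, Z))
  →2  add(add(SSZ, Z), mul(add(SZ, Z), add(SSZ, Z)))
  →3  add(S(add(SZ, Z)), mul(add(SZ, Z), add(SSZ, Z)))
  →4  S(add(add(SZ, Z), mul(add(SZ, Z), add(SSZ, Z))))
  →5  S(add(S(add(Z, Z)), mul(add(SZ, Z), add(SSZ, Z))))
  →6  S(S(add(add(Z, Z), mul(add(SZ, Z), add(SSZ, Z)))))
  →7  S(S(add(Z, mul(add(SZ, Z), add(SSZ, Z)))))
  →8  S(S(mul(add(SZ, Z), add(SSZ, Z))))
  →9  S(S(mul(S(add(Z, Z)), add(SSZ, Z))))
  →10  S(S(add(add(SSZ, Z), mul(add(Z, Z), add(SSZ, Z)))))
  →11  S(S(add(S(add(SZ, Z)), mul(add(Z, Z), add(SSZ, Z)))))
  →12  S(S(S(add(add(SZ, Z), mul(add(Z, Z), add(SSZ, Z))))))
  →13  S(S(S(add(S(add(Z, Z)), mul(add(Z, Z), add(SSZ, Z))))))
  →14  S(S(S(S(add(add(Z, Z), mul(add(Z, Z), add(SSZ, Z)))))))
  →15  S(S(S(S(add(Z, mul(add(Z, Z), add(SSZ, Z)))))))
  →16  S(S(S(S(mul(add(Z, Z), add(SSZ, Z))))))
  →17  S(S(S(S(mul(Z, add(SSZ, Z))))))
  →18  S^4(Z)

Term B:
  start: add(mul(Z, Z), add(Z, S^4(Z)))
  →1  add(Z, add(Z, S^4(Z)))
  →2  add(Z, S^4(Z))
  →3  S^4(Z)

Answer: SAME — A ⇓ S^4(Z), B ⇓ S^4(Z)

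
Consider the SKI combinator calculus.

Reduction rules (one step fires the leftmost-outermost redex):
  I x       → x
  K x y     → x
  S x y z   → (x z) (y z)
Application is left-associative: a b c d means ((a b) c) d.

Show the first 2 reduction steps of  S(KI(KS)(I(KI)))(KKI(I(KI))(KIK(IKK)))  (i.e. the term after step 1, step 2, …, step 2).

  start: S(KI(KS)(I(KI)))(KKI(I(KI))(KIK(IKK)))
  step 1: S(I(I(KI)))(KKI(I(KI))(KIK(IKK)))
  step 2: S(I(KI))(KKI(I(KI))(KIK(IKK)))

Answer: after 2 steps: S(I(KI))(KKI(I(KI))(KIK(IKK)))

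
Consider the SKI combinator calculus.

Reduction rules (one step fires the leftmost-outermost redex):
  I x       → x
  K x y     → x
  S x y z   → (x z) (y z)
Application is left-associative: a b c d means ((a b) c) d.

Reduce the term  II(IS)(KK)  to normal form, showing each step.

  start: II(IS)(KK)
  [1] I(IS)(KK)
  [2] IS(KK)
  [3] S(KK)

Answer: normal form = S(KK)  (in 3 steps)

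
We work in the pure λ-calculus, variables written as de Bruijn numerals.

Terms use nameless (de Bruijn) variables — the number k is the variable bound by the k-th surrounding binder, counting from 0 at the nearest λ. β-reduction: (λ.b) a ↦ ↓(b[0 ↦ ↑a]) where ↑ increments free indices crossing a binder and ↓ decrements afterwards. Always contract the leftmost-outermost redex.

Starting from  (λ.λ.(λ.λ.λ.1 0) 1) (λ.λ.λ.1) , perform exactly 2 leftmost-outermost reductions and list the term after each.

  start: (λ.λ.(λ.λ.λ.1 0) 1) (λ.λ.λ.1)
  [1] λ.(λ.λ.λ.1 0) (λ.λ.λ.1)
  [2] λ.λ.λ.1 0

Answer: after 2 steps: λ.λ.λ.1 0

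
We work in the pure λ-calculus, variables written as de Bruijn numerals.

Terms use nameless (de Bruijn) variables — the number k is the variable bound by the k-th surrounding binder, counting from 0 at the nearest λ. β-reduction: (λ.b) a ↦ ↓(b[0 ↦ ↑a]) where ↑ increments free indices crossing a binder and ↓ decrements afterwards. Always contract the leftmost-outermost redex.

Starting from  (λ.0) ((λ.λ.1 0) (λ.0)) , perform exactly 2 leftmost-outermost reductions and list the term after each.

Answer: after 2 steps: λ.(λ.0) 0

Derivation:
  start: (λ.0) ((λ.λ.1 0) (λ.0))
  [1] (λ.λ.1 0) (λ.0)
  [2] λ.(λ.0) 0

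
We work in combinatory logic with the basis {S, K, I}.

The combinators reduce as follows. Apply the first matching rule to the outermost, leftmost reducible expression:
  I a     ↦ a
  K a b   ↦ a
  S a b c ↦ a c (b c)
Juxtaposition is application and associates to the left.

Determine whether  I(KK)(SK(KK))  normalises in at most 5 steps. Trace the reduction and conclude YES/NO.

  start: I(KK)(SK(KK))
  →1  KK(SK(KK))
  →2  K

Answer: YES — reaches normal form K in 2 ≤ 5 steps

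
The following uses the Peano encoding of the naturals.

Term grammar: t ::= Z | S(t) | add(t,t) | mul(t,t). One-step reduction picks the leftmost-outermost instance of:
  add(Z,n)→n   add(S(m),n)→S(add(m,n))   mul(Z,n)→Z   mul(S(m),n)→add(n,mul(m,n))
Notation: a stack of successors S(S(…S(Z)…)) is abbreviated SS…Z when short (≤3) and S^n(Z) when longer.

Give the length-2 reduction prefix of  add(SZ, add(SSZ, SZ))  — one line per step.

  start: add(SZ, add(SSZ, SZ))
  →1  S(add(Z, add(SSZ, SZ)))
  →2  S(add(SSZ, SZ))

Answer: after 2 steps: S(add(SSZ, SZ))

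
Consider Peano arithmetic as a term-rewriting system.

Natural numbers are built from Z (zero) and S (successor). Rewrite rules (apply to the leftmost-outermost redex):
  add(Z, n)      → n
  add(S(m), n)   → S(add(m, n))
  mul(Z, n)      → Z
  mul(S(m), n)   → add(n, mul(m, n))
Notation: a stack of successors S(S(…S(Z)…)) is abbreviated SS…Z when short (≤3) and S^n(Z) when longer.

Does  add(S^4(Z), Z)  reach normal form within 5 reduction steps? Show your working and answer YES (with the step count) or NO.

Answer: YES — reaches normal form S^4(Z) in 5 ≤ 5 steps

Derivation:
  start: add(S^4(Z), Z)
  step 1: S(add(SSSZ, Z))
  step 2: S(S(add(SSZ, Z)))
  step 3: S(S(S(add(SZ, Z))))
  step 4: S(S(S(S(add(Z, Z)))))
  step 5: S^4(Z)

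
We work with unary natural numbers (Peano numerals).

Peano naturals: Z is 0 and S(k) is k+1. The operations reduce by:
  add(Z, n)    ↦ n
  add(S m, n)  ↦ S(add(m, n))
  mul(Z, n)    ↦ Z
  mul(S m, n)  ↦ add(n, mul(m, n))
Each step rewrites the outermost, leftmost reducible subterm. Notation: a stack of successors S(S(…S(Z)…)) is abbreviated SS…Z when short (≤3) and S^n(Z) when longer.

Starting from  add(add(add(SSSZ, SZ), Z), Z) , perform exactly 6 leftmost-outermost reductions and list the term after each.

Answer: after 6 steps: S(S(add(add(add(SZ, SZ), Z), Z)))

Working:
  start: add(add(add(SSSZ, SZ), Z), Z)
  step 1: add(add(S(add(SSZ, SZ)), Z), Z)
  step 2: add(S(add(add(SSZ, SZ), Z)), Z)
  step 3: S(add(add(add(SSZ, SZ), Z), Z))
  step 4: S(add(add(S(add(SZ, SZ)), Z), Z))
  step 5: S(add(S(add(add(SZ, SZ), Z)), Z))
  step 6: S(S(add(add(add(SZ, SZ), Z), Z)))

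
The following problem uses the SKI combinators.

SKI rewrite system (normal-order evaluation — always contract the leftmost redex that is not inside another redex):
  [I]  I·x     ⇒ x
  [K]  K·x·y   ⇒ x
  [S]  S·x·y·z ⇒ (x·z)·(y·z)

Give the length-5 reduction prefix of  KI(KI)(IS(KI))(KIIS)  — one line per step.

  start: KI(KI)(IS(KI))(KIIS)
  step 1: I(IS(KI))(KIIS)
  step 2: IS(KI)(KIIS)
  step 3: S(KI)(KIIS)
  step 4: S(KI)(IS)
  step 5: S(KI)S

Answer: after 5 steps: S(KI)S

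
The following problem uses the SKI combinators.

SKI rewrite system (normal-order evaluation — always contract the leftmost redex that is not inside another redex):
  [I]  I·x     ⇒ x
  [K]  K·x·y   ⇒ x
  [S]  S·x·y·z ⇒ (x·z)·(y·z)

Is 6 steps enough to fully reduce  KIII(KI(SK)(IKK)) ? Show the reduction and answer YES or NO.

Answer: YES — reaches normal form KK in 6 ≤ 6 steps

Derivation:
  start: KIII(KI(SK)(IKK))
  →1  II(KI(SK)(IKK))
  →2  I(KI(SK)(IKK))
  →3  KI(SK)(IKK)
  →4  I(IKK)
  →5  IKK
  →6  KK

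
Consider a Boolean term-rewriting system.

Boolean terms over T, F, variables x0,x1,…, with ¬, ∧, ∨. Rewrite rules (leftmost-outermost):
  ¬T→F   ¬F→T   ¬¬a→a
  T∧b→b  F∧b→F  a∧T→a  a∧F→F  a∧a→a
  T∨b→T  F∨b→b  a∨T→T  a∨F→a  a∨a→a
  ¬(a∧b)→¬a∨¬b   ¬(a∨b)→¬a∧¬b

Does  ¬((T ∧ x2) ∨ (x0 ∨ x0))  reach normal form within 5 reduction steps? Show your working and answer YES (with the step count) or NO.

Answer: NO — after 5 steps the term is ¬x2 ∧ (¬x0 ∧ ¬x0), not yet normal

Derivation:
  start: ¬((T ∧ x2) ∨ (x0 ∨ x0))
  [1] ¬(T ∧ x2) ∧ ¬(x0 ∨ x0)
  [2] (¬T ∨ ¬x2) ∧ ¬(x0 ∨ x0)
  [3] (F ∨ ¬x2) ∧ ¬(x0 ∨ x0)
  [4] ¬x2 ∧ ¬(x0 ∨ x0)
  [5] ¬x2 ∧ (¬x0 ∧ ¬x0)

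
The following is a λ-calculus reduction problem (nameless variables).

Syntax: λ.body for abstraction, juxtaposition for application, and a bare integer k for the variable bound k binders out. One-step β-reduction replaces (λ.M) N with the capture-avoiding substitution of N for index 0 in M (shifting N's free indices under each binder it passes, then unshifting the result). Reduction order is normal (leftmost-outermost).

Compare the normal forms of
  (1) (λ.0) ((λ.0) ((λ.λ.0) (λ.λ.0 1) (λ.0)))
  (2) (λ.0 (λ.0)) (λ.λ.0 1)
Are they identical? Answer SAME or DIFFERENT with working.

Answer: DIFFERENT — A ⇓ λ.0, B ⇓ λ.0 (λ.0)

Reduction:
Term A:
  start: (λ.0) ((λ.0) ((λ.λ.0) (λ.λ.0 1) (λ.0)))
  →1  (λ.0) ((λ.λ.0) (λ.λ.0 1) (λ.0))
  →2  (λ.λ.0) (λ.λ.0 1) (λ.0)
  →3  (λ.0) (λ.0)
  →4  λ.0

Term B:
  start: (λ.0 (λ.0)) (λ.λ.0 1)
  →1  (λ.λ.0 1) (λ.0)
  →2  λ.0 (λ.0)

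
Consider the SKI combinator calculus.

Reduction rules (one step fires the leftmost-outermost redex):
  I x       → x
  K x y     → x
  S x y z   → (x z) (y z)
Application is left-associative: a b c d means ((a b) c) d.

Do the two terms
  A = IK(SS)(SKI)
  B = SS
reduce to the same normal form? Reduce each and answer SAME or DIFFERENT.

Term A:
  start: IK(SS)(SKI)
  →1  K(SS)(SKI)
  →2  SS

Term B:
  start: SS

Answer: SAME — A ⇓ SS, B ⇓ SS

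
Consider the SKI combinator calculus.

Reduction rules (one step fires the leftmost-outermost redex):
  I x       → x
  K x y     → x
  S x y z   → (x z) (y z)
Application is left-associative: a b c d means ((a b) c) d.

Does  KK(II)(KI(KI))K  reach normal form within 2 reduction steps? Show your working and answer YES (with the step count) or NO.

Answer: NO — after 2 steps the term is KI(KI), not yet normal

Working:
  start: KK(II)(KI(KI))K
  step 1: K(KI(KI))K
  step 2: KI(KI)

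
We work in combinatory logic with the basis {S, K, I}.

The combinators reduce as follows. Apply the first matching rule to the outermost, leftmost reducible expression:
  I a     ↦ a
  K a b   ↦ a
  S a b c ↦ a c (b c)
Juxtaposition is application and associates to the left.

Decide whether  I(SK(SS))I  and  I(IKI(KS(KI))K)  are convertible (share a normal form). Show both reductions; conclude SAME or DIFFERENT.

Answer: DIFFERENT — A ⇓ I, B ⇓ K

Derivation:
Term A:
  start: I(SK(SS))I
  [1] SK(SS)I
  [2] KI(SSI)
  [3] I

Term B:
  start: I(IKI(KS(KI))K)
  [1] IKI(KS(KI))K
  [2] KI(KS(KI))K
  [3] IK
  [4] K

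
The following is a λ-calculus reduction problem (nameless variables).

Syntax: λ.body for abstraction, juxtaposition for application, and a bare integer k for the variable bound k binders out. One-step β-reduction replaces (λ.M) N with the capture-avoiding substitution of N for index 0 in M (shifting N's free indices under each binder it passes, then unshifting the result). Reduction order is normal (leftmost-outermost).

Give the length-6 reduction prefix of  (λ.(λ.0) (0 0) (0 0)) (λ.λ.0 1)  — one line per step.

Answer: after 6 steps: (λ.λ.0 1) (λ.λ.0 1)

Derivation:
  start: (λ.(λ.0) (0 0) (0 0)) (λ.λ.0 1)
  step 1: (λ.0) ((λ.λ.0 1) (λ.λ.0 1)) ((λ.λ.0 1) (λ.λ.0 1))
  step 2: (λ.λ.0 1) (λ.λ.0 1) ((λ.λ.0 1) (λ.λ.0 1))
  step 3: (λ.0 (λ.λ.0 1)) ((λ.λ.0 1) (λ.λ.0 1))
  step 4: (λ.λ.0 1) (λ.λ.0 1) (λ.λ.0 1)
  step 5: (λ.0 (λ.λ.0 1)) (λ.λ.0 1)
  step 6: (λ.λ.0 1) (λ.λ.0 1)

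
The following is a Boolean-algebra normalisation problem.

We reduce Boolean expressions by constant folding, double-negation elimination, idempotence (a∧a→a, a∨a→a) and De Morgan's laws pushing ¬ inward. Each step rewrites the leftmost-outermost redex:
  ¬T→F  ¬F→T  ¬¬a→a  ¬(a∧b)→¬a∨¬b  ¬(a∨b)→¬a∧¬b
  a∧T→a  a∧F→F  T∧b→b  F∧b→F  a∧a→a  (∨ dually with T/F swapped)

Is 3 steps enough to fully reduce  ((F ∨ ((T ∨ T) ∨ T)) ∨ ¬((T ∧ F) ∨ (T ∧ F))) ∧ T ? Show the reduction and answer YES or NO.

  start: ((F ∨ ((T ∨ T) ∨ T)) ∨ ¬((T ∧ F) ∨ (T ∧ F))) ∧ T
  [1] (F ∨ ((T ∨ T) ∨ T)) ∨ ¬((T ∧ F) ∨ (T ∧ F))
  [2] ((T ∨ T) ∨ T) ∨ ¬((T ∧ F) ∨ (T ∧ F))
  [3] T ∨ ¬((T ∧ F) ∨ (T ∧ F))

Answer: NO — after 3 steps the term is T ∨ ¬((T ∧ F) ∨ (T ∧ F)), not yet normal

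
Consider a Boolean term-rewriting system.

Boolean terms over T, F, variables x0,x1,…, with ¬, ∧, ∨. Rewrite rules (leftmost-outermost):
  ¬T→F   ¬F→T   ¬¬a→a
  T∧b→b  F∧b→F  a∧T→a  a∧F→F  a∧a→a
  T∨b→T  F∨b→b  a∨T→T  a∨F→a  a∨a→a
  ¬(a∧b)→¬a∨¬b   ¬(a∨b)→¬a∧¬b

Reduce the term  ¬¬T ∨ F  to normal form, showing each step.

Answer: normal form = T  (in 2 steps)

Derivation:
  start: ¬¬T ∨ F
  [1] ¬¬T
  [2] T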